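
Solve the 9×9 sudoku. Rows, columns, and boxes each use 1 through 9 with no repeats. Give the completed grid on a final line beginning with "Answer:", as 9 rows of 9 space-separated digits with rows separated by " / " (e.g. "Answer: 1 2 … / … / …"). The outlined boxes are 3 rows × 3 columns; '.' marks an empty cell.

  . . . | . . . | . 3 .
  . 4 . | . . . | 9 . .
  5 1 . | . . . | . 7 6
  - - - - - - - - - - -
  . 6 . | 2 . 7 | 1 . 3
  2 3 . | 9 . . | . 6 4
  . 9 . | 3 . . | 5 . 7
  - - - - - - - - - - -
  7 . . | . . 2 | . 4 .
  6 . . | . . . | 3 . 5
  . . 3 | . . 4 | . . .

Step 1. [r5c7∈{8}] nothing but 8 survives at r5c7. So r5c7=8.
Step 2. [r7c5∈{1,3,5,6,8,9}] across row 7, 3 lands solely at r7c5, so r7c5=3.
Step 3. [r8c3∈{1,2,4,8,9}] 4 has one home in row 8: r8c3 ⇒ r8c3=4.
Step 4. [r1c2∈{2,7,8}] r1c2 is the only open cell in col 2 admitting 7. So r1c2=7.
Step 5. [r2c8∈{1,2,5,8}] in col 8, 5 fits only at r2c8 ⇒ r2c8=5.
Step 6. [r9c7∈{2,6,7}] across col 7, 7 lands solely at r9c7, so r9c7=7.
Step 7. [r3c6∈{3,8,9}] in row 3, 3 fits only at r3c6 ⇒ r3c6=3.
Step 8. [r5c3∈{1,5,7}] across row 5, 7 lands solely at r5c3. So r5c3=7.
Step 9. [r4c3∈{5,8}] r4c3 is the only open cell in box 4 admitting 5, so r4c3=5.
Step 10. [r6c8∈{2}] nothing but 2 survives at r6c8 ⇒ r6c8=2.
Step 11. [r9c9∈{1,2,8,9}] box 9 places 2 nowhere but r9c9 ⇒ r9c9=2.
Step 12. [r7c9∈{1,8,9}] across col 9, 9 lands solely at r7c9, so r7c9=9.
Step 13. [r9c1∈{1,8,9}] across box 7, 9 lands solely at r9c1, so r9c1=9.
Step 14. [r1c1∈{8}] r1c1 has the single candidate 8 ⇒ r1c1=8.
Step 15. [r4c5∈{4,8}] across row 4, 8 lands solely at r4c5, so r4c5=8.
Step 16. [r3c4∈{4,8}] r3c4 is the only open cell in row 3 admitting 8. So r3c4=8.
Step 17. [r1c4∈{1,4,5,6}] 4 has one home in col 4: r1c4. So r1c4=4.
Step 18. [r6c1∈{1,4}] 1 has one home in col 1: r6c1 ⇒ r6c1=1.
Step 19. [r8c6∈{1,8,9}] in col 6, 8 fits only at r8c6. So r8c6=8.
Step 20. [r1c6∈{1,5,6,9}] 9 has one home in col 6: r1c6 ⇒ r1c6=9.
Step 21. [r1c5∈{1,2,5,6}] in row 1, 5 fits only at r1c5. So r1c5=5.
Step 22. [r5c5∈{1}] only 1 remains possible at r5c5, so r5c5=1.
Step 23. [r9c5∈{6}] only 6 remains possible at r9c5 ⇒ r9c5=6.
Step 24. [r2c4∈{1,6,7}] r2c4 is the only open cell in col 4 admitting 6. So r2c4=6.
Step 25. [r2c3∈{2}] r2c3's peers cover all but 2. So r2c3=2.
Step 26. [r8c4∈{1,7}] across col 4, 7 lands solely at r8c4 ⇒ r8c4=7.
Step 27. [r9c8∈{1,8}] col 8 places 8 nowhere but r9c8. So r9c8=8.
Step 28. [r9c4∈{1,5}] 1 has one home in row 9: r9c4. So r9c4=1.
Step 29. [r7c2∈{5,8}] r7c2 is the only open cell in col 2 admitting 8, so r7c2=8.
Step 30. [r3c7∈{2,4}] 4 has one home in row 3: r3c7. So r3c7=4.
Step 31. [r1c9∈{1}] nothing but 1 survives at r1c9, so r1c9=1.
Step 32. [r6c6∈{6}] only 6 remains possible at r6c6. So r6c6=6.
Step 33. [r4c8∈{9}] r4c8's peers cover all but 9, so r4c8=9.
Step 34. [r7c7∈{6}] r7c7 has the single candidate 6, so r7c7=6.
Step 35. [r6c5∈{4}] only 4 remains possible at r6c5 ⇒ r6c5=4.
Step 36. [r3c5∈{2}] r3c5 is down to just 2 ⇒ r3c5=2.
Step 37. [r1c3∈{6}] nothing but 6 survives at r1c3, so r1c3=6.
Step 38. [r2c6∈{1}] nothing but 1 survives at r2c6 ⇒ r2c6=1.
Step 39. [r2c9∈{8}] only 8 remains possible at r2c9 ⇒ r2c9=8.
Step 40. [r9c2∈{5}] r9c2 is down to just 5 ⇒ r9c2=5.
Step 41. [r2c5∈{7}] r2c5 has the single candidate 7, so r2c5=7.
Step 42. [r7c4∈{5}] r7c4 is down to just 5 ⇒ r7c4=5.
Step 43. [r8c5∈{9}] r8c5 has the single candidate 9 ⇒ r8c5=9.
Step 44. [r3c3∈{9}] r3c3 has the single candidate 9 ⇒ r3c3=9.
Step 45. [r6c3∈{8}] nothing but 8 survives at r6c3, so r6c3=8.
Step 46. [r8c2∈{2}] r8c2 has the single candidate 2. So r8c2=2.
Step 47. [r1c7∈{2}] nothing but 2 survives at r1c7, so r1c7=2.
Step 48. [r8c8∈{1}] r8c8's peers cover all but 1. So r8c8=1.
Step 49. [r7c3∈{1}] r7c3 has the single candidate 1, so r7c3=1.
Step 50. [r2c1∈{3}] nothing but 3 survives at r2c1, so r2c1=3.
Step 51. [r4c1∈{4}] nothing but 4 survives at r4c1, so r4c1=4.
Step 52. [r5c6∈{5}] r5c6 is down to just 5 ⇒ r5c6=5.

Answer: 8 7 6 4 5 9 2 3 1 / 3 4 2 6 7 1 9 5 8 / 5 1 9 8 2 3 4 7 6 / 4 6 5 2 8 7 1 9 3 / 2 3 7 9 1 5 8 6 4 / 1 9 8 3 4 6 5 2 7 / 7 8 1 5 3 2 6 4 9 / 6 2 4 7 9 8 3 1 5 / 9 5 3 1 6 4 7 8 2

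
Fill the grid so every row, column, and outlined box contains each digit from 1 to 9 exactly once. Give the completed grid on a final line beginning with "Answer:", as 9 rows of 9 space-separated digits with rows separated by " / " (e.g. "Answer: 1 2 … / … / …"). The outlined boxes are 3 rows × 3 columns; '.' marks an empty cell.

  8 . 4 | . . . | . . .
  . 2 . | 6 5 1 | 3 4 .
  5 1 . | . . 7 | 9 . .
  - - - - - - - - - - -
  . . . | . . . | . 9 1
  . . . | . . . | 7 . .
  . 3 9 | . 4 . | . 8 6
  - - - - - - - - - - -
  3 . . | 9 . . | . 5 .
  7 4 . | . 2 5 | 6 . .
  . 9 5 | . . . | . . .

Step 1. [r6c6∈{2}] nothing but 2 survives at r6c6 ⇒ r6c6=2.
Step 2. [r2c9∈{7,8}] r2c9 is the only open cell in row 2 admitting 8. So r2c9=8.
Step 3. [r3c9∈{2}] only 2 remains possible at r3c9 ⇒ r3c9=2.
Step 4. [r6c4∈{1,5,7}] in row 6, 7 fits only at r6c4, so r6c4=7.
Step 5. [r6c7∈{5}] nothing but 5 survives at r6c7, so r6c7=5.
Step 6. [r3c3∈{3,6}] 3 has one home in col 3: r3c3. So r3c3=3.
Step 7. [r1c2∈{6,7}] 6 has one home in box 1: r1c2. So r1c2=6.
Step 8. [r7c2∈{8}] r7c2's peers cover all but 8, so r7c2=8.
Step 9. [r8c4∈{1,3,8}] row 8 places 8 nowhere but r8c4 ⇒ r8c4=8.
Step 10. [r8c3∈{1}] r8c3 is down to just 1 ⇒ r8c3=1.
Step 11. [r8c8∈{3}] r8c8's peers cover all but 3. So r8c8=3.
Step 12. [r5c9∈{3,4}] col 9 places 3 nowhere but r5c9, so r5c9=3.
Step 13. [r4c7∈{2,4}] 4 has one home in box 6: r4c7. So r4c7=4.
Step 14. [r5c1∈{1,2,4,6}] row 5 places 4 nowhere but r5c1. So r5c1=4.
Step 15. [r1c7∈{1}] r1c7 is down to just 1 ⇒ r1c7=1.
Step 16. [r7c5∈{1,6,7}] row 7 places 1 nowhere but r7c5, so r7c5=1.
Step 17. [r7c9∈{4,7}] 7 has one home in row 7: r7c9, so r7c9=7.
Step 18. [r7c6∈{4,6}] in row 7, 4 fits only at r7c6, so r7c6=4.
Step 19. [r7c3∈{2,6}] row 7 places 6 nowhere but r7c3 ⇒ r7c3=6.
Step 20. [r9c4∈{3}] nothing but 3 survives at r9c4, so r9c4=3.
Step 21. [r9c1∈{2}] r9c1 is down to just 2, so r9c1=2.
Step 22. [r9c6∈{6}] r9c6's peers cover all but 6, so r9c6=6.
Step 23. [r5c5∈{6,8,9}] in row 5, 6 fits only at r5c5. So r5c5=6.
Step 24. [r4c3∈{2,7,8}] across row 4, 2 lands solely at r4c3, so r4c3=2.
Step 25. [r4c4∈{5}] only 5 remains possible at r4c4 ⇒ r4c4=5.
Step 26. [r5c6∈{8,9}] in row 5, 9 fits only at r5c6. So r5c6=9.
Step 27. [r1c6∈{3}] r1c6 is down to just 3. So r1c6=3.
Step 28. [r3c5∈{8}] r3c5 has the single candidate 8. So r3c5=8.
Step 29. [r2c1∈{9}] only 9 remains possible at r2c1, so r2c1=9.
Step 30. [r1c4∈{2}] r1c4 has the single candidate 2, so r1c4=2.
Step 31. [r4c6∈{8}] r4c6 is down to just 8 ⇒ r4c6=8.
Step 32. [r8c9∈{9}] r8c9's peers cover all but 9. So r8c9=9.
Step 33. [r9c5∈{7}] nothing but 7 survives at r9c5. So r9c5=7.
Step 34. [r6c1∈{1}] r6c1 has the single candidate 1, so r6c1=1.
Step 35. [r5c8∈{2}] r5c8's peers cover all but 2 ⇒ r5c8=2.
Step 36. [r9c7∈{8}] r9c7's peers cover all but 8, so r9c7=8.
Step 37. [r1c5∈{9}] r1c5 is down to just 9. So r1c5=9.
Step 38. [r1c8∈{7}] r1c8 is down to just 7 ⇒ r1c8=7.
Step 39. [r2c3∈{7}] r2c3 has the single candidate 7 ⇒ r2c3=7.
Step 40. [r7c7∈{2}] only 2 remains possible at r7c7, so r7c7=2.
Step 41. [r1c9∈{5}] nothing but 5 survives at r1c9. So r1c9=5.
Step 42. [r4c5∈{3}] r4c5 is down to just 3, so r4c5=3.
Step 43. [r4c1∈{6}] only 6 remains possible at r4c1 ⇒ r4c1=6.
Step 44. [r3c8∈{6}] r3c8 is down to just 6. So r3c8=6.
Step 45. [r4c2∈{7}] r4c2 has the single candidate 7 ⇒ r4c2=7.
Step 46. [r5c3∈{8}] nothing but 8 survives at r5c3 ⇒ r5c3=8.
Step 47. [r3c4∈{4}] r3c4 has the single candidate 4. So r3c4=4.
Step 48. [r9c9∈{4}] nothing but 4 survives at r9c9. So r9c9=4.
Step 49. [r5c4∈{1}] only 1 remains possible at r5c4, so r5c4=1.
Step 50. [r5c2∈{5}] nothing but 5 survives at r5c2 ⇒ r5c2=5.
Step 51. [r9c8∈{1}] only 1 remains possible at r9c8, so r9c8=1.

Answer: 8 6 4 2 9 3 1 7 5 / 9 2 7 6 5 1 3 4 8 / 5 1 3 4 8 7 9 6 2 / 6 7 2 5 3 8 4 9 1 / 4 5 8 1 6 9 7 2 3 / 1 3 9 7 4 2 5 8 6 / 3 8 6 9 1 4 2 5 7 / 7 4 1 8 2 5 6 3 9 / 2 9 5 3 7 6 8 1 4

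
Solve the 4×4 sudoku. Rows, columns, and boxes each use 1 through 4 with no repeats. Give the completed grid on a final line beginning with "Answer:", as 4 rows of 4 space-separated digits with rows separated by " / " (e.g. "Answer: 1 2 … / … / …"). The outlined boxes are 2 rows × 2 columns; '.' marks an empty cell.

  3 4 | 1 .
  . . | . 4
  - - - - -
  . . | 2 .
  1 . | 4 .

Step 1. [r3c2∈{3}] r3c2 has the single candidate 3, so r3c2=3.
Step 2. [r4c2∈{2}] nothing but 2 survives at r4c2. So r4c2=2.
Step 3. [r3c1∈{4}] nothing but 4 survives at r3c1, so r3c1=4.
Step 4. [r3c4∈{1}] r3c4 has the single candidate 1, so r3c4=1.
Step 5. [r1c4∈{2}] r1c4's peers cover all but 2. So r1c4=2.
Step 6. [r4c4∈{3}] r4c4's peers cover all but 3. So r4c4=3.
Step 7. [r2c1∈{2}] r2c1 has the single candidate 2, so r2c1=2.
Step 8. [r2c3∈{3}] nothing but 3 survives at r2c3 ⇒ r2c3=3.
Step 9. [r2c2∈{1}] r2c2 is down to just 1 ⇒ r2c2=1.

Answer: 3 4 1 2 / 2 1 3 4 / 4 3 2 1 / 1 2 4 3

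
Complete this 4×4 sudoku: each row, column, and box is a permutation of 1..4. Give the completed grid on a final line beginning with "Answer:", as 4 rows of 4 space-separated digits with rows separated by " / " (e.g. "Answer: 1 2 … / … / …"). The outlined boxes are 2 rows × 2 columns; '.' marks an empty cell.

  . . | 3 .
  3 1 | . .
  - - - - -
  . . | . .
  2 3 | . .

Step 1. [r3c2∈{4}] nothing but 4 survives at r3c2 ⇒ r3c2=4.
Step 2. [r1c4∈{1,2,4}] row 1 places 1 nowhere but r1c4 ⇒ r1c4=1.
Step 3. [r4c3∈{1,4}] row 4 places 1 nowhere but r4c3 ⇒ r4c3=1.
Step 4. [r3c3∈{2}] nothing but 2 survives at r3c3, so r3c3=2.
Step 5. [r2c4∈{2,4}] r2c4 is the only open cell in row 2 admitting 2 ⇒ r2c4=2.
Step 6. [r3c1∈{1}] only 1 remains possible at r3c1, so r3c1=1.
Step 7. [r1c1∈{4}] nothing but 4 survives at r1c1. So r1c1=4.
Step 8. [r3c4∈{3}] r3c4 is down to just 3. So r3c4=3.
Step 9. [r1c2∈{2}] nothing but 2 survives at r1c2. So r1c2=2.
Step 10. [r2c3∈{4}] r2c3 is down to just 4, so r2c3=4.
Step 11. [r4c4∈{4}] r4c4 is down to just 4, so r4c4=4.

Answer: 4 2 3 1 / 3 1 4 2 / 1 4 2 3 / 2 3 1 4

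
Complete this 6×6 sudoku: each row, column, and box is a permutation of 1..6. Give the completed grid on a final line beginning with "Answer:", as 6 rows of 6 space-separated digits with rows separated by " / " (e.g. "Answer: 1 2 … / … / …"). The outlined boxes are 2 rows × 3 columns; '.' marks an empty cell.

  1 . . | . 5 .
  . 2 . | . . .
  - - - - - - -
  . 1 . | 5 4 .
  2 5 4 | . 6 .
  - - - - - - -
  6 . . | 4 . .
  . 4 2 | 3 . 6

Step 1. [r2c5∈{1,3}] 3 has one home in col 5: r2c5, so r2c5=3.
Step 2. [r1c2∈{3,6}] in col 2, 6 fits only at r1c2 ⇒ r1c2=6.
Step 3. [r5c3∈{1,3,5}] 1 has one home in col 3: r5c3. So r5c3=1.
Step 4. [r3c6∈{2,3}] r3c6 is the only open cell in row 3 admitting 2, so r3c6=2.
Step 5. [r4c4∈{1}] r4c4's peers cover all but 1. So r4c4=1.
Step 6. [r2c1∈{4,5}] in col 1, 4 fits only at r2c1. So r2c1=4.
Step 7. [r1c3∈{3}] nothing but 3 survives at r1c3. So r1c3=3.
Step 8. [r1c4∈{2}] r1c4's peers cover all but 2, so r1c4=2.
Step 9. [r1c6∈{4}] r1c6 has the single candidate 4 ⇒ r1c6=4.
Step 10. [r2c6∈{1}] r2c6 has the single candidate 1. So r2c6=1.
Step 11. [r6c1∈{5}] r6c1 has the single candidate 5 ⇒ r6c1=5.
Step 12. [r2c3∈{5}] only 5 remains possible at r2c3 ⇒ r2c3=5.
Step 13. [r2c4∈{6}] r2c4 has the single candidate 6 ⇒ r2c4=6.
Step 14. [r3c1∈{3}] nothing but 3 survives at r3c1 ⇒ r3c1=3.
Step 15. [r5c2∈{3}] nothing but 3 survives at r5c2, so r5c2=3.
Step 16. [r4c6∈{3}] only 3 remains possible at r4c6, so r4c6=3.
Step 17. [r6c5∈{1}] r6c5 is down to just 1. So r6c5=1.
Step 18. [r5c6∈{5}] nothing but 5 survives at r5c6. So r5c6=5.
Step 19. [r3c3∈{6}] r3c3 has the single candidate 6 ⇒ r3c3=6.
Step 20. [r5c5∈{2}] r5c5's peers cover all but 2, so r5c5=2.

Answer: 1 6 3 2 5 4 / 4 2 5 6 3 1 / 3 1 6 5 4 2 / 2 5 4 1 6 3 / 6 3 1 4 2 5 / 5 4 2 3 1 6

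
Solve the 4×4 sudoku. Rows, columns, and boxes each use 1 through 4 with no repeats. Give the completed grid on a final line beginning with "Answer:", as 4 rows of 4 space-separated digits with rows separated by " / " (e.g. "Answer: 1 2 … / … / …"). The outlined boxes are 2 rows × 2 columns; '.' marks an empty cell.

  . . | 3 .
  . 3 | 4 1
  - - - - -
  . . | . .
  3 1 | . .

Step 1. [r1c4∈{2}] only 2 remains possible at r1c4, so r1c4=2.
Step 2. [r3c2∈{2,4}] col 2 places 2 nowhere but r3c2, so r3c2=2.
Step 3. [r3c1∈{4}] only 4 remains possible at r3c1, so r3c1=4.
Step 4. [r3c3∈{1}] only 1 remains possible at r3c3 ⇒ r3c3=1.
Step 5. [r3c4∈{3}] only 3 remains possible at r3c4. So r3c4=3.
Step 6. [r1c2∈{4}] r1c2 has the single candidate 4, so r1c2=4.
Step 7. [r2c1∈{2}] nothing but 2 survives at r2c1, so r2c1=2.
Step 8. [r4c4∈{4}] only 4 remains possible at r4c4. So r4c4=4.
Step 9. [r4c3∈{2}] nothing but 2 survives at r4c3. So r4c3=2.
Step 10. [r1c1∈{1}] nothing but 1 survives at r1c1. So r1c1=1.

Answer: 1 4 3 2 / 2 3 4 1 / 4 2 1 3 / 3 1 2 4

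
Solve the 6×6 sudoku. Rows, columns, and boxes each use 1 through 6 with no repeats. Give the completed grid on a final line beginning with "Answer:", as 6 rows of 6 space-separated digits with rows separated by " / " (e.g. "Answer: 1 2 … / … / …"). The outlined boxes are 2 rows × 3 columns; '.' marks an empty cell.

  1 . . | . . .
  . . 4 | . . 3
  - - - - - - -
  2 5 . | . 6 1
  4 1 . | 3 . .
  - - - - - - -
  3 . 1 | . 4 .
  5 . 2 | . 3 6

Step 1. [r1c3∈{3,5,6}] 5 has one home in col 3: r1c3, so r1c3=5.
Step 2. [r1c5∈{2}] only 2 remains possible at r1c5 ⇒ r1c5=2.
Step 3. [r2c1∈{6}] nothing but 6 survives at r2c1. So r2c1=6.
Step 4. [r4c5∈{5}] nothing but 5 survives at r4c5, so r4c5=5.
Step 5. [r5c6∈{2,5}] r5c6 is the only open cell in col 6 admitting 5 ⇒ r5c6=5.
Step 6. [r1c6∈{4}] r1c6 has the single candidate 4, so r1c6=4.
Step 7. [r2c5∈{1}] nothing but 1 survives at r2c5, so r2c5=1.
Step 8. [r5c4∈{2}] r5c4's peers cover all but 2 ⇒ r5c4=2.
Step 9. [r4c6∈{2}] r4c6 has the single candidate 2. So r4c6=2.
Step 10. [r3c4∈{4}] r3c4 has the single candidate 4, so r3c4=4.
Step 11. [r1c2∈{3}] only 3 remains possible at r1c2. So r1c2=3.
Step 12. [r6c2∈{4}] r6c2 has the single candidate 4, so r6c2=4.
Step 13. [r3c3∈{3}] r3c3 is down to just 3 ⇒ r3c3=3.
Step 14. [r5c2∈{6}] only 6 remains possible at r5c2 ⇒ r5c2=6.
Step 15. [r1c4∈{6}] r1c4 has the single candidate 6 ⇒ r1c4=6.
Step 16. [r4c3∈{6}] only 6 remains possible at r4c3, so r4c3=6.
Step 17. [r2c4∈{5}] nothing but 5 survives at r2c4, so r2c4=5.
Step 18. [r2c2∈{2}] r2c2 is down to just 2 ⇒ r2c2=2.
Step 19. [r6c4∈{1}] nothing but 1 survives at r6c4 ⇒ r6c4=1.

Answer: 1 3 5 6 2 4 / 6 2 4 5 1 3 / 2 5 3 4 6 1 / 4 1 6 3 5 2 / 3 6 1 2 4 5 / 5 4 2 1 3 6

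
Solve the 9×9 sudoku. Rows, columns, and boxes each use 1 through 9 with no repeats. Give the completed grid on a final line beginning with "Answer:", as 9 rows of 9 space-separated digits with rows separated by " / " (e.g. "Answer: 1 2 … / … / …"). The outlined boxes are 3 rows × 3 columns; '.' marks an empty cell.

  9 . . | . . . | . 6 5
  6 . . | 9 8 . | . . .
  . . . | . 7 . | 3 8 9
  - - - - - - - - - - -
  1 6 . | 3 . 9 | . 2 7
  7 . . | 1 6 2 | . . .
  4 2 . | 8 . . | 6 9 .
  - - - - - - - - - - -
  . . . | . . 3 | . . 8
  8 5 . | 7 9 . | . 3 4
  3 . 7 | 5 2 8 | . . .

Step 1. [r9c8∈{1}] nothing but 1 survives at r9c8, so r9c8=1.
Step 2. [r9c2∈{4,9}] 4 has one home in row 9: r9c2, so r9c2=4.
Step 3. [r3c2∈{1}] r3c2 has the single candidate 1. So r3c2=1.
Step 4. [r3c1∈{2,5}] r3c1 is the only open cell in col 1 admitting 5, so r3c1=5.
Step 5. [r1c5∈{1,3,4}] in col 5, 3 fits only at r1c5. So r1c5=3.
Step 6. [r2c9∈{1,2}] across col 9, 2 lands solely at r2c9 ⇒ r2c9=2.
Step 7. [r7c5∈{1,4}] r7c5 is the only open cell in col 5 admitting 1 ⇒ r7c5=1.
Step 8. [r2c6∈{1,4,5}] across row 2, 5 lands solely at r2c6 ⇒ r2c6=5.
Step 9. [r5c9∈{3}] r5c9's peers cover all but 3, so r5c9=3.
Step 10. [r7c4∈{4,6}] r7c4 is the only open cell in row 7 admitting 4 ⇒ r7c4=4.
Step 11. [r7c2∈{9}] r7c2 has the single candidate 9, so r7c2=9.
Step 12. [r5c2∈{8}] only 8 remains possible at r5c2. So r5c2=8.
Step 13. [r4c3∈{5}] r4c3's peers cover all but 5, so r4c3=5.
Step 14. [r7c1∈{2}] r7c1's peers cover all but 2, so r7c1=2.
Step 15. [r2c7∈{1,4,7}] across row 2, 1 lands solely at r2c7. So r2c7=1.
Step 16. [r8c6∈{6}] r8c6's peers cover all but 6 ⇒ r8c6=6.
Step 17. [r1c2∈{7}] nothing but 7 survives at r1c2. So r1c2=7.
Step 18. [r1c7∈{4}] only 4 remains possible at r1c7. So r1c7=4.
Step 19. [r2c3∈{3,4}] row 2 places 4 nowhere but r2c3 ⇒ r2c3=4.
Step 20. [r1c4∈{2}] r1c4's peers cover all but 2 ⇒ r1c4=2.
Step 21. [r5c7∈{5}] only 5 remains possible at r5c7, so r5c7=5.
Step 22. [r2c8∈{7}] r2c8 has the single candidate 7. So r2c8=7.
Step 23. [r7c3∈{6}] nothing but 6 survives at r7c3. So r7c3=6.
Step 24. [r2c2∈{3}] r2c2 is down to just 3. So r2c2=3.
Step 25. [r9c7∈{9}] nothing but 9 survives at r9c7 ⇒ r9c7=9.
Step 26. [r8c7∈{2}] r8c7 has the single candidate 2, so r8c7=2.
Step 27. [r7c8∈{5}] r7c8 has the single candidate 5 ⇒ r7c8=5.
Step 28. [r3c6∈{4}] nothing but 4 survives at r3c6, so r3c6=4.
Step 29. [r1c6∈{1}] r1c6 is down to just 1, so r1c6=1.
Step 30. [r1c3∈{8}] nothing but 8 survives at r1c3, so r1c3=8.
Step 31. [r7c7∈{7}] nothing but 7 survives at r7c7, so r7c7=7.
Step 32. [r6c9∈{1}] only 1 remains possible at r6c9. So r6c9=1.
Step 33. [r6c3∈{3}] r6c3's peers cover all but 3, so r6c3=3.
Step 34. [r4c5∈{4}] only 4 remains possible at r4c5 ⇒ r4c5=4.
Step 35. [r3c4∈{6}] only 6 remains possible at r3c4. So r3c4=6.
Step 36. [r6c5∈{5}] only 5 remains possible at r6c5. So r6c5=5.
Step 37. [r3c3∈{2}] r3c3 has the single candidate 2, so r3c3=2.
Step 38. [r5c3∈{9}] r5c3 is down to just 9. So r5c3=9.
Step 39. [r9c9∈{6}] only 6 remains possible at r9c9 ⇒ r9c9=6.
Step 40. [r4c7∈{8}] r4c7's peers cover all but 8. So r4c7=8.
Step 41. [r5c8∈{4}] r5c8's peers cover all but 4 ⇒ r5c8=4.
Step 42. [r8c3∈{1}] nothing but 1 survives at r8c3. So r8c3=1.
Step 43. [r6c6∈{7}] r6c6 has the single candidate 7, so r6c6=7.

Answer: 9 7 8 2 3 1 4 6 5 / 6 3 4 9 8 5 1 7 2 / 5 1 2 6 7 4 3 8 9 / 1 6 5 3 4 9 8 2 7 / 7 8 9 1 6 2 5 4 3 / 4 2 3 8 5 7 6 9 1 / 2 9 6 4 1 3 7 5 8 / 8 5 1 7 9 6 2 3 4 / 3 4 7 5 2 8 9 1 6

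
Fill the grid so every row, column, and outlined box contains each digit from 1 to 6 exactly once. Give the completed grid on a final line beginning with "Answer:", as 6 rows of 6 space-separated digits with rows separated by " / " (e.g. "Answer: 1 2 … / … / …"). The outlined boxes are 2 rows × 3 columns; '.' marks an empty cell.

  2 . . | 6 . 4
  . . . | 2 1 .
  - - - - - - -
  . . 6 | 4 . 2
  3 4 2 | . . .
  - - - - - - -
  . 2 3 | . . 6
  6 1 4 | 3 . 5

Step 1. [r1c5∈{3,5}] in box 2, 5 fits only at r1c5 ⇒ r1c5=5.
Step 2. [r2c2∈{3,5,6}] in row 2, 6 fits only at r2c2. So r2c2=6.
Step 3. [r5c1∈{5}] r5c1 has the single candidate 5 ⇒ r5c1=5.
Step 4. [r4c6∈{1}] r4c6 is down to just 1. So r4c6=1.
Step 5. [r3c2∈{5}] nothing but 5 survives at r3c2, so r3c2=5.
Step 6. [r4c5∈{6}] r4c5's peers cover all but 6, so r4c5=6.
Step 7. [r6c5∈{2}] nothing but 2 survives at r6c5, so r6c5=2.
Step 8. [r1c3∈{1}] r1c3's peers cover all but 1, so r1c3=1.
Step 9. [r5c4∈{1}] nothing but 1 survives at r5c4 ⇒ r5c4=1.
Step 10. [r4c4∈{5}] nothing but 5 survives at r4c4 ⇒ r4c4=5.
Step 11. [r3c5∈{3}] nothing but 3 survives at r3c5. So r3c5=3.
Step 12. [r1c2∈{3}] r1c2 has the single candidate 3, so r1c2=3.
Step 13. [r2c6∈{3}] r2c6 has the single candidate 3 ⇒ r2c6=3.
Step 14. [r2c3∈{5}] r2c3 has the single candidate 5. So r2c3=5.
Step 15. [r5c5∈{4}] r5c5 is down to just 4, so r5c5=4.
Step 16. [r2c1∈{4}] r2c1 is down to just 4 ⇒ r2c1=4.
Step 17. [r3c1∈{1}] r3c1 is down to just 1, so r3c1=1.

Answer: 2 3 1 6 5 4 / 4 6 5 2 1 3 / 1 5 6 4 3 2 / 3 4 2 5 6 1 / 5 2 3 1 4 6 / 6 1 4 3 2 5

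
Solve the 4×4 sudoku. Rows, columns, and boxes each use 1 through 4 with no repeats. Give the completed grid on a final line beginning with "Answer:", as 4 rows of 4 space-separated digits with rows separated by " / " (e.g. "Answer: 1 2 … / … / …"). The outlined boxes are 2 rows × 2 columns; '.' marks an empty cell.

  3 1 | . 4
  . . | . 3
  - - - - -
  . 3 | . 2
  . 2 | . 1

Step 1. [r4c1∈{4}] nothing but 4 survives at r4c1 ⇒ r4c1=4.
Step 2. [r1c3∈{2}] r1c3's peers cover all but 2. So r1c3=2.
Step 3. [r2c2∈{4}] r2c2 is down to just 4 ⇒ r2c2=4.
Step 4. [r3c1∈{1}] r3c1's peers cover all but 1. So r3c1=1.
Step 5. [r2c1∈{2}] r2c1 has the single candidate 2, so r2c1=2.
Step 6. [r3c3∈{4}] r3c3 is down to just 4 ⇒ r3c3=4.
Step 7. [r2c3∈{1}] r2c3's peers cover all but 1, so r2c3=1.
Step 8. [r4c3∈{3}] r4c3's peers cover all but 3 ⇒ r4c3=3.

Answer: 3 1 2 4 / 2 4 1 3 / 1 3 4 2 / 4 2 3 1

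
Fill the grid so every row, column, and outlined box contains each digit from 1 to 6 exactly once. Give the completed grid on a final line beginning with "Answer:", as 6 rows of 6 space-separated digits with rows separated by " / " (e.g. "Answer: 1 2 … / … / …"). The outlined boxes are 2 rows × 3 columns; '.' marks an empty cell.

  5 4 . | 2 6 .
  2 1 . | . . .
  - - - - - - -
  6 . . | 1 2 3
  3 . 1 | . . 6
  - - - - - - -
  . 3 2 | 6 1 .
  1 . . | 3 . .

Step 1. [r5c6∈{4,5}] across row 5, 5 lands solely at r5c6, so r5c6=5.
Step 2. [r6c5∈{4}] nothing but 4 survives at r6c5 ⇒ r6c5=4.
Step 3. [r3c2∈{5}] only 5 remains possible at r3c2, so r3c2=5.
Step 4. [r2c3∈{3,6}] r2c3 is the only open cell in row 2 admitting 6. So r2c3=6.
Step 5. [r4c5∈{5}] r4c5's peers cover all but 5, so r4c5=5.
Step 6. [r2c4∈{4,5}] r2c4 is the only open cell in row 2 admitting 5. So r2c4=5.
Step 7. [r6c3∈{5}] r6c3 is down to just 5, so r6c3=5.
Step 8. [r1c6∈{1}] r1c6 has the single candidate 1, so r1c6=1.
Step 9. [r3c3∈{4}] r3c3 is down to just 4. So r3c3=4.
Step 10. [r4c4∈{4}] r4c4 is down to just 4. So r4c4=4.
Step 11. [r4c2∈{2}] only 2 remains possible at r4c2 ⇒ r4c2=2.
Step 12. [r6c6∈{2}] r6c6 is down to just 2, so r6c6=2.
Step 13. [r6c2∈{6}] r6c2 is down to just 6, so r6c2=6.
Step 14. [r2c5∈{3}] only 3 remains possible at r2c5, so r2c5=3.
Step 15. [r1c3∈{3}] nothing but 3 survives at r1c3. So r1c3=3.
Step 16. [r5c1∈{4}] r5c1's peers cover all but 4 ⇒ r5c1=4.
Step 17. [r2c6∈{4}] r2c6 is down to just 4 ⇒ r2c6=4.

Answer: 5 4 3 2 6 1 / 2 1 6 5 3 4 / 6 5 4 1 2 3 / 3 2 1 4 5 6 / 4 3 2 6 1 5 / 1 6 5 3 4 2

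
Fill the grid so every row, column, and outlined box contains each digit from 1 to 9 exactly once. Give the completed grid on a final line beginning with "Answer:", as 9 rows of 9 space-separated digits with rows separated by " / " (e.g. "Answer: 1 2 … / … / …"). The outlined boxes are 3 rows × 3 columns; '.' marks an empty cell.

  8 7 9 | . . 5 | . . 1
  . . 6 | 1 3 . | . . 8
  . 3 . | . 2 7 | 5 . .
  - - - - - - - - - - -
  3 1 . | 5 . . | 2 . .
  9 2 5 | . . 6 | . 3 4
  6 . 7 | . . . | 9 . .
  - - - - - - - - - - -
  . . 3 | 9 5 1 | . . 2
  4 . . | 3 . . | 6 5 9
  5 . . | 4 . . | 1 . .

Step 1. [r8c2∈{8}] r8c2's peers cover all but 8, so r8c2=8.
Step 2. [r5c4∈{7,8}] r5c4 is the only open cell in col 4 admitting 7 ⇒ r5c4=7.
Step 3. [r5c7∈{8}] only 8 remains possible at r5c7. So r5c7=8.
Step 4. [r3c9∈{6}] only 6 remains possible at r3c9 ⇒ r3c9=6.
Step 5. [r6c2∈{4}] nothing but 4 survives at r6c2, so r6c2=4.
Step 6. [r9c5∈{6,7,8}] across box 8, 6 lands solely at r9c5. So r9c5=6.
Step 7. [r9c6∈{2,8}] across box 8, 8 lands solely at r9c6, so r9c6=8.
Step 8. [r9c8∈{7}] nothing but 7 survives at r9c8, so r9c8=7.
Step 9. [r1c5∈{4}] only 4 remains possible at r1c5. So r1c5=4.
Step 10. [r8c3∈{1,2}] r8c3 is the only open cell in row 8 admitting 1, so r8c3=1.
Step 11. [r4c5∈{8,9}] in col 5, 9 fits only at r4c5 ⇒ r4c5=9.
Step 12. [r3c8∈{4,9}] 9 has one home in row 3: r3c8, so r3c8=9.
Step 13. [r6c4∈{2,8}] 2 has one home in col 4: r6c4. So r6c4=2.
Step 14. [r7c7∈{4}] only 4 remains possible at r7c7. So r7c7=4.
Step 15. [r2c8∈{2,4}] r2c8 is the only open cell in row 2 admitting 4 ⇒ r2c8=4.
Step 16. [r5c5∈{1}] nothing but 1 survives at r5c5, so r5c5=1.
Step 17. [r9c2∈{9}] r9c2's peers cover all but 9. So r9c2=9.
Step 18. [r6c6∈{3}] r6c6 is down to just 3. So r6c6=3.
Step 19. [r6c8∈{1}] r6c8 is down to just 1 ⇒ r6c8=1.
Step 20. [r9c9∈{3}] only 3 remains possible at r9c9. So r9c9=3.
Step 21. [r3c4∈{8}] r3c4's peers cover all but 8. So r3c4=8.
Step 22. [r9c3∈{2}] r9c3 is down to just 2, so r9c3=2.
Step 23. [r4c8∈{6}] r4c8 is down to just 6, so r4c8=6.
Step 24. [r2c2∈{5}] r2c2 is down to just 5, so r2c2=5.
Step 25. [r4c6∈{4}] only 4 remains possible at r4c6, so r4c6=4.
Step 26. [r8c5∈{7}] r8c5's peers cover all but 7 ⇒ r8c5=7.
Step 27. [r2c1∈{2}] r2c1's peers cover all but 2. So r2c1=2.
Step 28. [r1c8∈{2}] r1c8 has the single candidate 2, so r1c8=2.
Step 29. [r2c6∈{9}] r2c6's peers cover all but 9, so r2c6=9.
Step 30. [r4c9∈{7}] only 7 remains possible at r4c9, so r4c9=7.
Step 31. [r4c3∈{8}] nothing but 8 survives at r4c3 ⇒ r4c3=8.
Step 32. [r1c4∈{6}] r1c4 has the single candidate 6, so r1c4=6.
Step 33. [r6c9∈{5}] r6c9's peers cover all but 5. So r6c9=5.
Step 34. [r2c7∈{7}] r2c7's peers cover all but 7, so r2c7=7.
Step 35. [r7c1∈{7}] r7c1 is down to just 7, so r7c1=7.
Step 36. [r3c1∈{1}] r3c1 has the single candidate 1. So r3c1=1.
Step 37. [r3c3∈{4}] nothing but 4 survives at r3c3. So r3c3=4.
Step 38. [r8c6∈{2}] only 2 remains possible at r8c6, so r8c6=2.
Step 39. [r7c8∈{8}] r7c8 is down to just 8. So r7c8=8.
Step 40. [r1c7∈{3}] only 3 remains possible at r1c7, so r1c7=3.
Step 41. [r7c2∈{6}] nothing but 6 survives at r7c2. So r7c2=6.
Step 42. [r6c5∈{8}] only 8 remains possible at r6c5. So r6c5=8.

Answer: 8 7 9 6 4 5 3 2 1 / 2 5 6 1 3 9 7 4 8 / 1 3 4 8 2 7 5 9 6 / 3 1 8 5 9 4 2 6 7 / 9 2 5 7 1 6 8 3 4 / 6 4 7 2 8 3 9 1 5 / 7 6 3 9 5 1 4 8 2 / 4 8 1 3 7 2 6 5 9 / 5 9 2 4 6 8 1 7 3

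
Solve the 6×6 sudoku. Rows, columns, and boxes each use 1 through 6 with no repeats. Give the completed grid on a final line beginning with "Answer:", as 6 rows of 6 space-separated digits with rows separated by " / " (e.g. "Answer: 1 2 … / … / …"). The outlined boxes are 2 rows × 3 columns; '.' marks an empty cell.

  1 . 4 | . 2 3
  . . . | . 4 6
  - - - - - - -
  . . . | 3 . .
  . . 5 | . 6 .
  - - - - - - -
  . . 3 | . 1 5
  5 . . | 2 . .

Step 1. [r1c2∈{5,6}] across row 1, 6 lands solely at r1c2. So r1c2=6.
Step 2. [r6c6∈{4}] nothing but 4 survives at r6c6 ⇒ r6c6=4.
Step 3. [r6c2∈{1}] only 1 remains possible at r6c2. So r6c2=1.
Step 4. [r2c2∈{2,3,5}] across col 2, 5 lands solely at r2c2 ⇒ r2c2=5.
Step 5. [r4c4∈{1,4}] across col 4, 4 lands solely at r4c4. So r4c4=4.
Step 6. [r3c3∈{1,2,6}] col 3 places 1 nowhere but r3c3 ⇒ r3c3=1.
Step 7. [r3c1∈{2,4,6}] row 3 places 6 nowhere but r3c1. So r3c1=6.
Step 8. [r3c6∈{2}] nothing but 2 survives at r3c6. So r3c6=2.
Step 9. [r4c2∈{2,3}] 3 has one home in col 2: r4c2 ⇒ r4c2=3.
Step 10. [r5c1∈{2,4}] across col 1, 4 lands solely at r5c1 ⇒ r5c1=4.
Step 11. [r2c3∈{2}] nothing but 2 survives at r2c3. So r2c3=2.
Step 12. [r6c3∈{6}] r6c3's peers cover all but 6 ⇒ r6c3=6.
Step 13. [r5c2∈{2}] r5c2 has the single candidate 2 ⇒ r5c2=2.
Step 14. [r2c4∈{1}] r2c4 has the single candidate 1 ⇒ r2c4=1.
Step 15. [r2c1∈{3}] only 3 remains possible at r2c1. So r2c1=3.
Step 16. [r5c4∈{6}] only 6 remains possible at r5c4 ⇒ r5c4=6.
Step 17. [r3c2∈{4}] r3c2 is down to just 4 ⇒ r3c2=4.
Step 18. [r4c1∈{2}] only 2 remains possible at r4c1 ⇒ r4c1=2.
Step 19. [r3c5∈{5}] r3c5 is down to just 5. So r3c5=5.
Step 20. [r1c4∈{5}] r1c4 has the single candidate 5. So r1c4=5.
Step 21. [r4c6∈{1}] r4c6's peers cover all but 1, so r4c6=1.
Step 22. [r6c5∈{3}] only 3 remains possible at r6c5, so r6c5=3.

Answer: 1 6 4 5 2 3 / 3 5 2 1 4 6 / 6 4 1 3 5 2 / 2 3 5 4 6 1 / 4 2 3 6 1 5 / 5 1 6 2 3 4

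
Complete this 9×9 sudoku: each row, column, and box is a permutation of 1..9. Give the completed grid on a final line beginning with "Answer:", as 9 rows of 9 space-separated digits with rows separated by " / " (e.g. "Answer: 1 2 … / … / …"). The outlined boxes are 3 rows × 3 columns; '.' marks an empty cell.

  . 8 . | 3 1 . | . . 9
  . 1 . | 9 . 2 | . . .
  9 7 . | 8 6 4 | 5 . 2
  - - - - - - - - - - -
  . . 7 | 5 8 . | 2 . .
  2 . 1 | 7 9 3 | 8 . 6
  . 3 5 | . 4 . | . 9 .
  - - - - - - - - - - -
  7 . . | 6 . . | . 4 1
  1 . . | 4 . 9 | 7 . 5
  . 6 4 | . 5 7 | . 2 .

Step 1. [r3c3∈{3}] r3c3 has the single candidate 3, so r3c3=3.
Step 2. [r2c3∈{6}] r2c3's peers cover all but 6, so r2c3=6.
Step 3. [r8c2∈{2}] r8c2 has the single candidate 2, so r8c2=2.
Step 4. [r4c9∈{3,4}] box 6 places 4 nowhere but r4c9 ⇒ r4c9=4.
Step 5. [r8c8∈{3,6,8}] r8c8 is the only open cell in row 8 admitting 6 ⇒ r8c8=6.
Step 6. [r9c1∈{3,8}] col 1 places 3 nowhere but r9c1. So r9c1=3.
Step 7. [r2c9∈{3,7,8}] col 9 places 3 nowhere but r2c9, so r2c9=3.
Step 8. [r6c7∈{1}] r6c7 has the single candidate 1 ⇒ r6c7=1.
Step 9. [r7c3∈{8,9}] r7c3 is the only open cell in col 3 admitting 9, so r7c3=9.
Step 10. [r6c6∈{6}] nothing but 6 survives at r6c6. So r6c6=6.
Step 11. [r2c7∈{4}] nothing but 4 survives at r2c7 ⇒ r2c7=4.
Step 12. [r7c7∈{3}] r7c7 has the single candidate 3 ⇒ r7c7=3.
Step 13. [r1c6∈{5}] only 5 remains possible at r1c6. So r1c6=5.
Step 14. [r2c8∈{7,8}] r2c8 is the only open cell in row 2 admitting 8 ⇒ r2c8=8.
Step 15. [r6c9∈{7}] r6c9 has the single candidate 7. So r6c9=7.
Step 16. [r9c4∈{1}] r9c4 has the single candidate 1 ⇒ r9c4=1.
Step 17. [r4c6∈{1}] nothing but 1 survives at r4c6, so r4c6=1.
Step 18. [r3c8∈{1}] r3c8 has the single candidate 1. So r3c8=1.
Step 19. [r9c7∈{9}] r9c7 has the single candidate 9 ⇒ r9c7=9.
Step 20. [r4c8∈{3}] r4c8 has the single candidate 3. So r4c8=3.
Step 21. [r9c9∈{8}] r9c9's peers cover all but 8 ⇒ r9c9=8.
Step 22. [r1c1∈{4}] r1c1 is down to just 4, so r1c1=4.
Step 23. [r6c1∈{8}] r6c1 has the single candidate 8, so r6c1=8.
Step 24. [r5c2∈{4}] r5c2 is down to just 4 ⇒ r5c2=4.
Step 25. [r6c4∈{2}] r6c4 has the single candidate 2, so r6c4=2.
Step 26. [r7c5∈{2}] nothing but 2 survives at r7c5 ⇒ r7c5=2.
Step 27. [r2c1∈{5}] nothing but 5 survives at r2c1, so r2c1=5.
Step 28. [r8c3∈{8}] nothing but 8 survives at r8c3, so r8c3=8.
Step 29. [r4c1∈{6}] only 6 remains possible at r4c1, so r4c1=6.
Step 30. [r1c7∈{6}] only 6 remains possible at r1c7, so r1c7=6.
Step 31. [r7c2∈{5}] r7c2 has the single candidate 5. So r7c2=5.
Step 32. [r1c8∈{7}] r1c8 is down to just 7. So r1c8=7.
Step 33. [r2c5∈{7}] r2c5 is down to just 7, so r2c5=7.
Step 34. [r5c8∈{5}] r5c8 is down to just 5 ⇒ r5c8=5.
Step 35. [r1c3∈{2}] r1c3's peers cover all but 2. So r1c3=2.
Step 36. [r8c5∈{3}] r8c5's peers cover all but 3, so r8c5=3.
Step 37. [r4c2∈{9}] only 9 remains possible at r4c2. So r4c2=9.
Step 38. [r7c6∈{8}] r7c6's peers cover all but 8 ⇒ r7c6=8.

Answer: 4 8 2 3 1 5 6 7 9 / 5 1 6 9 7 2 4 8 3 / 9 7 3 8 6 4 5 1 2 / 6 9 7 5 8 1 2 3 4 / 2 4 1 7 9 3 8 5 6 / 8 3 5 2 4 6 1 9 7 / 7 5 9 6 2 8 3 4 1 / 1 2 8 4 3 9 7 6 5 / 3 6 4 1 5 7 9 2 8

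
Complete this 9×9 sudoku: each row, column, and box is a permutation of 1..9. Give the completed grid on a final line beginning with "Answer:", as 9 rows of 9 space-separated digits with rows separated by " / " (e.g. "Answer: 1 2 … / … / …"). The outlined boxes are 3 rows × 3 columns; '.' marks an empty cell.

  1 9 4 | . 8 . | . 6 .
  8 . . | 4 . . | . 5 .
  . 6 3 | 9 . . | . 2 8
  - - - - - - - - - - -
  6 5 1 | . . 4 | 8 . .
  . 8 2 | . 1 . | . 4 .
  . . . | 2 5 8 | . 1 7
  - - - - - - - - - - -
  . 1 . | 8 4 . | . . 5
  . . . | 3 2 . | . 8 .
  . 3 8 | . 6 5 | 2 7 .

Step 1. [r3c5∈{7}] r3c5's peers cover all but 7. So r3c5=7.
Step 2. [r5c1∈{3,7,9}] in box 4, 7 fits only at r5c1. So r5c1=7.
Step 3. [r1c9∈{3}] only 3 remains possible at r1c9 ⇒ r1c9=3.
Step 4. [r6c7∈{3,6,9}] across row 6, 6 lands solely at r6c7 ⇒ r6c7=6.
Step 5. [r5c9∈{9}] r5c9's peers cover all but 9. So r5c9=9.
Step 6. [r7c8∈{3,9}] 9 has one home in col 8: r7c8 ⇒ r7c8=9.
Step 7. [r2c9∈{1}] r2c9 has the single candidate 1. So r2c9=1.
Step 8. [r9c1∈{4,9}] across row 9, 9 lands solely at r9c1. So r9c1=9.
Step 9. [r2c3∈{7}] r2c3 has the single candidate 7, so r2c3=7.
Step 10. [r2c6∈{2,3,6}] row 2 places 6 nowhere but r2c6. So r2c6=6.
Step 11. [r8c2∈{4,7}] 7 has one home in col 2: r8c2, so r8c2=7.
Step 12. [r8c1∈{4,5}] 4 has one home in box 7: r8c1. So r8c1=4.
Step 13. [r5c6∈{3}] nothing but 3 survives at r5c6. So r5c6=3.
Step 14. [r9c4∈{1}] only 1 remains possible at r9c4, so r9c4=1.
Step 15. [r7c3∈{6}] nothing but 6 survives at r7c3, so r7c3=6.
Step 16. [r4c8∈{3}] r4c8 has the single candidate 3. So r4c8=3.
Step 17. [r2c7∈{9}] r2c7's peers cover all but 9, so r2c7=9.
Step 18. [r7c6∈{7}] nothing but 7 survives at r7c6. So r7c6=7.
Step 19. [r3c6∈{1}] nothing but 1 survives at r3c6, so r3c6=1.
Step 20. [r5c4∈{6}] nothing but 6 survives at r5c4, so r5c4=6.
Step 21. [r8c7∈{1}] r8c7's peers cover all but 1 ⇒ r8c7=1.
Step 22. [r1c7∈{7}] r1c7 is down to just 7. So r1c7=7.
Step 23. [r2c2∈{2}] r2c2 is down to just 2. So r2c2=2.
Step 24. [r8c9∈{6}] only 6 remains possible at r8c9, so r8c9=6.
Step 25. [r3c1∈{5}] r3c1's peers cover all but 5, so r3c1=5.
Step 26. [r1c6∈{2}] only 2 remains possible at r1c6. So r1c6=2.
Step 27. [r8c3∈{5}] nothing but 5 survives at r8c3, so r8c3=5.
Step 28. [r6c3∈{9}] only 9 remains possible at r6c3, so r6c3=9.
Step 29. [r8c6∈{9}] r8c6's peers cover all but 9 ⇒ r8c6=9.
Step 30. [r6c2∈{4}] r6c2 is down to just 4 ⇒ r6c2=4.
Step 31. [r7c1∈{2}] r7c1 is down to just 2 ⇒ r7c1=2.
Step 32. [r4c5∈{9}] r4c5 is down to just 9, so r4c5=9.
Step 33. [r3c7∈{4}] r3c7's peers cover all but 4, so r3c7=4.
Step 34. [r5c7∈{5}] r5c7 is down to just 5 ⇒ r5c7=5.
Step 35. [r2c5∈{3}] nothing but 3 survives at r2c5. So r2c5=3.
Step 36. [r6c1∈{3}] nothing but 3 survives at r6c1 ⇒ r6c1=3.
Step 37. [r4c4∈{7}] r4c4's peers cover all but 7. So r4c4=7.
Step 38. [r9c9∈{4}] r9c9 is down to just 4. So r9c9=4.
Step 39. [r1c4∈{5}] nothing but 5 survives at r1c4. So r1c4=5.
Step 40. [r7c7∈{3}] only 3 remains possible at r7c7, so r7c7=3.
Step 41. [r4c9∈{2}] only 2 remains possible at r4c9, so r4c9=2.

Answer: 1 9 4 5 8 2 7 6 3 / 8 2 7 4 3 6 9 5 1 / 5 6 3 9 7 1 4 2 8 / 6 5 1 7 9 4 8 3 2 / 7 8 2 6 1 3 5 4 9 / 3 4 9 2 5 8 6 1 7 / 2 1 6 8 4 7 3 9 5 / 4 7 5 3 2 9 1 8 6 / 9 3 8 1 6 5 2 7 4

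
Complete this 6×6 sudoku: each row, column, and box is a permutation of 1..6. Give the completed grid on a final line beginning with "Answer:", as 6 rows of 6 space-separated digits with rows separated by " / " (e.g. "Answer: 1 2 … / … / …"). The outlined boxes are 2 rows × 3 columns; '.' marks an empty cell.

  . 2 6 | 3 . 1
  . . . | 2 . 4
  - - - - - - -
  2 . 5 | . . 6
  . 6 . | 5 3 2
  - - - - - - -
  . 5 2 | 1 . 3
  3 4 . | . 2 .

Step 1. [r1c1∈{4,5}] r1c1 is the only open cell in row 1 admitting 4 ⇒ r1c1=4.
Step 2. [r4c1∈{1}] r4c1 is down to just 1. So r4c1=1.
Step 3. [r2c3∈{1,3}] 3 has one home in col 3: r2c3, so r2c3=3.
Step 4. [r2c5∈{5,6}] r2c5 is the only open cell in row 2 admitting 6 ⇒ r2c5=6.
Step 5. [r5c5∈{4}] only 4 remains possible at r5c5 ⇒ r5c5=4.
Step 6. [r4c3∈{4}] r4c3 has the single candidate 4 ⇒ r4c3=4.
Step 7. [r6c4∈{6}] nothing but 6 survives at r6c4 ⇒ r6c4=6.
Step 8. [r5c1∈{6}] r5c1 has the single candidate 6, so r5c1=6.
Step 9. [r1c5∈{5}] r1c5's peers cover all but 5 ⇒ r1c5=5.
Step 10. [r3c4∈{4}] only 4 remains possible at r3c4. So r3c4=4.
Step 11. [r2c1∈{5}] r2c1's peers cover all but 5 ⇒ r2c1=5.
Step 12. [r6c6∈{5}] r6c6's peers cover all but 5, so r6c6=5.
Step 13. [r3c5∈{1}] r3c5's peers cover all but 1 ⇒ r3c5=1.
Step 14. [r2c2∈{1}] r2c2 has the single candidate 1, so r2c2=1.
Step 15. [r3c2∈{3}] r3c2 has the single candidate 3, so r3c2=3.
Step 16. [r6c3∈{1}] nothing but 1 survives at r6c3. So r6c3=1.

Answer: 4 2 6 3 5 1 / 5 1 3 2 6 4 / 2 3 5 4 1 6 / 1 6 4 5 3 2 / 6 5 2 1 4 3 / 3 4 1 6 2 5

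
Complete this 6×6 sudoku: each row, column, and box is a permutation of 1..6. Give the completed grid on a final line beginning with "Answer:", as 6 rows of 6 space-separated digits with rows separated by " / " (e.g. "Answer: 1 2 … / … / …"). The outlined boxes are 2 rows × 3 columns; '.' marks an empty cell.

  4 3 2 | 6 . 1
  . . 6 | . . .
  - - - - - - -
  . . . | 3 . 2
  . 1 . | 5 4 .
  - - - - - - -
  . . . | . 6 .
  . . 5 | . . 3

Step 1. [r5c3∈{1,3,4}] 1 has one home in col 3: r5c3. So r5c3=1.
Step 2. [r4c1∈{2,3,6}] r4c1 is the only open cell in row 4 admitting 2. So r4c1=2.
Step 3. [r2c2∈{5}] r2c2's peers cover all but 5. So r2c2=5.
Step 4. [r6c4∈{1,2,4}] in col 4, 1 fits only at r6c4 ⇒ r6c4=1.
Step 5. [r6c2∈{2,4,6}] 4 has one home in row 6: r6c2. So r6c2=4.
Step 6. [r6c5∈{2}] r6c5's peers cover all but 2. So r6c5=2.
Step 7. [r5c4∈{4}] r5c4's peers cover all but 4 ⇒ r5c4=4.
Step 8. [r3c1∈{5,6}] 5 has one home in row 3: r3c1 ⇒ r3c1=5.
Step 9. [r3c5∈{1}] nothing but 1 survives at r3c5. So r3c5=1.
Step 10. [r1c5∈{5}] r1c5 has the single candidate 5 ⇒ r1c5=5.
Step 11. [r2c4∈{2}] r2c4's peers cover all but 2, so r2c4=2.
Step 12. [r5c6∈{5}] nothing but 5 survives at r5c6, so r5c6=5.
Step 13. [r6c1∈{6}] r6c1's peers cover all but 6, so r6c1=6.
Step 14. [r2c1∈{1}] r2c1's peers cover all but 1 ⇒ r2c1=1.
Step 15. [r2c6∈{4}] r2c6's peers cover all but 4 ⇒ r2c6=4.
Step 16. [r4c3∈{3}] r4c3 has the single candidate 3 ⇒ r4c3=3.
Step 17. [r3c2∈{6}] nothing but 6 survives at r3c2. So r3c2=6.
Step 18. [r3c3∈{4}] nothing but 4 survives at r3c3 ⇒ r3c3=4.
Step 19. [r2c5∈{3}] nothing but 3 survives at r2c5, so r2c5=3.
Step 20. [r4c6∈{6}] nothing but 6 survives at r4c6. So r4c6=6.
Step 21. [r5c1∈{3}] only 3 remains possible at r5c1. So r5c1=3.
Step 22. [r5c2∈{2}] only 2 remains possible at r5c2. So r5c2=2.

Answer: 4 3 2 6 5 1 / 1 5 6 2 3 4 / 5 6 4 3 1 2 / 2 1 3 5 4 6 / 3 2 1 4 6 5 / 6 4 5 1 2 3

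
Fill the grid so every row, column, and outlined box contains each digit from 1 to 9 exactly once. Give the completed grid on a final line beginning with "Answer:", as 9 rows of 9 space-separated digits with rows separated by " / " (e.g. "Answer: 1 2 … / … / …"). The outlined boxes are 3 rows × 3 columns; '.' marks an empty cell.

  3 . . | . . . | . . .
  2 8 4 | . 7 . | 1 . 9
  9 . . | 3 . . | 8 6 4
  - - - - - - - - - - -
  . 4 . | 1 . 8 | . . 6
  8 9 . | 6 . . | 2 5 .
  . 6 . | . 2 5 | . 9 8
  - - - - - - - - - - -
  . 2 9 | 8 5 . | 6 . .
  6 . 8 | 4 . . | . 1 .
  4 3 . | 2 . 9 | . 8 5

Step 1. [r9c7∈{7}] r9c7 is down to just 7 ⇒ r9c7=7.
Step 2. [r4c7∈{3}] only 3 remains possible at r4c7, so r4c7=3.
Step 3. [r3c5∈{1}] r3c5's peers cover all but 1. So r3c5=1.
Step 4. [r1c3∈{1,5,6,7}] col 3 places 6 nowhere but r1c3 ⇒ r1c3=6.
Step 5. [r8c5∈{3}] r8c5's peers cover all but 3. So r8c5=3.
Step 6. [r4c8∈{7}] r4c8 is down to just 7. So r4c8=7.
Step 7. [r6c3∈{1,3,7}] r6c3 is the only open cell in row 6 admitting 3. So r6c3=3.
Step 8. [r8c6∈{7}] nothing but 7 survives at r8c6, so r8c6=7.
Step 9. [r6c1∈{1,7}] row 6 places 1 nowhere but r6c1. So r6c1=1.
Step 10. [r5c5∈{4}] r5c5's peers cover all but 4. So r5c5=4.
Step 11. [r1c9∈{2,7}] col 9 places 7 nowhere but r1c9 ⇒ r1c9=7.
Step 12. [r8c2∈{5}] r8c2 is down to just 5. So r8c2=5.
Step 13. [r3c3∈{5,7}] across row 3, 5 lands solely at r3c3 ⇒ r3c3=5.
Step 14. [r1c4∈{5,9}] r1c4 is the only open cell in col 4 admitting 9 ⇒ r1c4=9.
Step 15. [r7c9∈{3}] r7c9 has the single candidate 3. So r7c9=3.
Step 16. [r1c8∈{2}] r1c8 has the single candidate 2 ⇒ r1c8=2.
Step 17. [r4c3∈{2}] nothing but 2 survives at r4c3. So r4c3=2.
Step 18. [r2c6∈{6}] r2c6's peers cover all but 6 ⇒ r2c6=6.
Step 19. [r5c9∈{1}] r5c9 has the single candidate 1 ⇒ r5c9=1.
Step 20. [r2c4∈{5}] nothing but 5 survives at r2c4 ⇒ r2c4=5.
Step 21. [r9c3∈{1}] r9c3 is down to just 1. So r9c3=1.
Step 22. [r5c6∈{3}] nothing but 3 survives at r5c6 ⇒ r5c6=3.
Step 23. [r4c5∈{9}] r4c5 has the single candidate 9 ⇒ r4c5=9.
Step 24. [r5c3∈{7}] only 7 remains possible at r5c3, so r5c3=7.
Step 25. [r7c6∈{1}] r7c6 has the single candidate 1, so r7c6=1.
Step 26. [r7c8∈{4}] r7c8 is down to just 4, so r7c8=4.
Step 27. [r2c8∈{3}] r2c8 is down to just 3, so r2c8=3.
Step 28. [r8c7∈{9}] r8c7's peers cover all but 9, so r8c7=9.
Step 29. [r6c7∈{4}] r6c7 has the single candidate 4, so r6c7=4.
Step 30. [r1c2∈{1}] only 1 remains possible at r1c2 ⇒ r1c2=1.
Step 31. [r9c5∈{6}] nothing but 6 survives at r9c5, so r9c5=6.
Step 32. [r4c1∈{5}] r4c1 is down to just 5 ⇒ r4c1=5.
Step 33. [r1c6∈{4}] only 4 remains possible at r1c6, so r1c6=4.
Step 34. [r3c2∈{7}] r3c2 is down to just 7 ⇒ r3c2=7.
Step 35. [r8c9∈{2}] nothing but 2 survives at r8c9, so r8c9=2.
Step 36. [r7c1∈{7}] nothing but 7 survives at r7c1 ⇒ r7c1=7.
Step 37. [r1c7∈{5}] r1c7's peers cover all but 5. So r1c7=5.
Step 38. [r1c5∈{8}] r1c5's peers cover all but 8. So r1c5=8.
Step 39. [r3c6∈{2}] only 2 remains possible at r3c6, so r3c6=2.
Step 40. [r6c4∈{7}] r6c4 is down to just 7 ⇒ r6c4=7.

Answer: 3 1 6 9 8 4 5 2 7 / 2 8 4 5 7 6 1 3 9 / 9 7 5 3 1 2 8 6 4 / 5 4 2 1 9 8 3 7 6 / 8 9 7 6 4 3 2 5 1 / 1 6 3 7 2 5 4 9 8 / 7 2 9 8 5 1 6 4 3 / 6 5 8 4 3 7 9 1 2 / 4 3 1 2 6 9 7 8 5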